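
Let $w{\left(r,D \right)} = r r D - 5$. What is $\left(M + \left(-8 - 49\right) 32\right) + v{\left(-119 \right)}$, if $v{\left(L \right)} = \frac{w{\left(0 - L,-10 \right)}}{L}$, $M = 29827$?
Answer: $\frac{3473972}{119} \approx 29193.0$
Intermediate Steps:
$w{\left(r,D \right)} = -5 + D r^{2}$ ($w{\left(r,D \right)} = r^{2} D - 5 = D r^{2} - 5 = -5 + D r^{2}$)
$v{\left(L \right)} = \frac{-5 - 10 L^{2}}{L}$ ($v{\left(L \right)} = \frac{-5 - 10 \left(0 - L\right)^{2}}{L} = \frac{-5 - 10 \left(- L\right)^{2}}{L} = \frac{-5 - 10 L^{2}}{L}$)
$\left(M + \left(-8 - 49\right) 32\right) + v{\left(-119 \right)} = \left(29827 + \left(-8 - 49\right) 32\right) - \left(-1190 + \frac{5}{-119}\right) = \left(29827 - 1824\right) + \left(1190 - - \frac{5}{119}\right) = \left(29827 - 1824\right) + \left(1190 + \frac{5}{119}\right) = 28003 + \frac{141615}{119} = \frac{3473972}{119}$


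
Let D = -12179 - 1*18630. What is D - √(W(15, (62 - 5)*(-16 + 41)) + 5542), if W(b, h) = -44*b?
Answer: -30809 - √4882 ≈ -30879.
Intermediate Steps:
D = -30809 (D = -12179 - 18630 = -30809)
D - √(W(15, (62 - 5)*(-16 + 41)) + 5542) = -30809 - √(-44*15 + 5542) = -30809 - √(-660 + 5542) = -30809 - √4882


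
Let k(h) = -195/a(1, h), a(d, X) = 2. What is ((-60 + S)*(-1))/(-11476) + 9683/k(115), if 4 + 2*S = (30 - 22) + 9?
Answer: -444509297/4475640 ≈ -99.318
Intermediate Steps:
k(h) = -195/2
S = 13/2 (S = -2 + ((30 - 22) + 9)/2 = -2 + (8 + 9)/2 = -2 + (1/2)*17 = -2 + 17/2 = 13/2 ≈ 6.5000)
((-60 + S)*(-1))/(-11476) + 9683/k(115) = ((-60 + 13/2)*(-1))/(-11476) + 9683/(-195/2) = -107/2*(-1)*(-1/11476) + 9683*(-2/195) = (107/2)*(-1/11476) - 19366/195 = -107/22952 - 19366/195 = -444509297/4475640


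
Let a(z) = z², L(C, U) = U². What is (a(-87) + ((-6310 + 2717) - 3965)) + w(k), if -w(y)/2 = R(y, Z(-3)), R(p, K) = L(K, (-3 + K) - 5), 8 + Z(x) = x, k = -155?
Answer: -711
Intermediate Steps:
Z(x) = -8 + x
R(p, K) = (-8 + K)² (R(p, K) = ((-3 + K) - 5)² = (-8 + K)²)
w(y) = -722 (w(y) = -2*(-8 + (-8 - 3))² = -2*(-8 - 11)² = -2*(-19)² = -2*361 = -722)
(a(-87) + ((-6310 + 2717) - 3965)) + w(k) = ((-87)² + ((-6310 + 2717) - 3965)) - 722 = (7569 + (-3593 - 3965)) - 722 = (7569 - 7558) - 722 = 11 - 722 = -711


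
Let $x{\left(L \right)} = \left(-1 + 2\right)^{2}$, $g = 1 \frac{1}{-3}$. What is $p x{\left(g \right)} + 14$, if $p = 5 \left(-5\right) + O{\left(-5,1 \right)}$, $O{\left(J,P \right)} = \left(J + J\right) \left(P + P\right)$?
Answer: $-31$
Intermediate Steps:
$g = - \frac{1}{3}$ ($g = 1 \left(- \frac{1}{3}\right) = - \frac{1}{3} \approx -0.33333$)
$x{\left(L \right)} = 1$ ($x{\left(L \right)} = 1^{2} = 1$)
$O{\left(J,P \right)} = 4 J P$ ($O{\left(J,P \right)} = 2 J 2 P = 4 J P$)
$p = -45$ ($p = 5 \left(-5\right) + 4 \left(-5\right) 1 = -25 - 20 = -45$)
$p x{\left(g \right)} + 14 = \left(-45\right) 1 + 14 = -45 + 14 = -31$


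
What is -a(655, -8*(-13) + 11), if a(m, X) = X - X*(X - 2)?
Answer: 12880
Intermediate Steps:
a(m, X) = X - X*(-2 + X)
-a(655, -8*(-13) + 11) = -(-8*(-13) + 11)*(3 - (-8*(-13) + 11)) = -(104 + 11)*(3 - (104 + 11)) = -115*(3 - 1*115) = -115*(3 - 115) = -115*(-112) = -1*(-12880) = 12880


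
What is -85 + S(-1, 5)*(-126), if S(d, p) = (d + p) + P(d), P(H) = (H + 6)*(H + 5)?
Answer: -3109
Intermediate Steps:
P(H) = (5 + H)*(6 + H) (P(H) = (6 + H)*(5 + H) = (5 + H)*(6 + H))
S(d, p) = 30 + p + d² + 12*d (S(d, p) = (d + p) + (30 + d² + 11*d) = 30 + p + d² + 12*d)
-85 + S(-1, 5)*(-126) = -85 + (30 + 5 + (-1)² + 12*(-1))*(-126) = -85 + (30 + 5 + 1 - 12)*(-126) = -85 + 24*(-126) = -85 - 3024 = -3109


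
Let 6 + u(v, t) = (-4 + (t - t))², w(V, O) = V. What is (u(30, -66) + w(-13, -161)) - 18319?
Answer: -18322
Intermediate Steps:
u(v, t) = 10 (u(v, t) = -6 + (-4 + (t - t))² = -6 + (-4 + 0)² = -6 + (-4)² = -6 + 16 = 10)
(u(30, -66) + w(-13, -161)) - 18319 = (10 - 13) - 18319 = -3 - 18319 = -18322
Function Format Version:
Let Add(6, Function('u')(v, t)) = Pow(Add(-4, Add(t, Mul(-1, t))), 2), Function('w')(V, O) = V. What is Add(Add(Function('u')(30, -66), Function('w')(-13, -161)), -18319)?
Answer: -18322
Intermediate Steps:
Function('u')(v, t) = 10 (Function('u')(v, t) = Add(-6, Pow(Add(-4, Add(t, Mul(-1, t))), 2)) = Add(-6, Pow(Add(-4, 0), 2)) = Add(-6, Pow(-4, 2)) = Add(-6, 16) = 10)
Add(Add(Function('u')(30, -66), Function('w')(-13, -161)), -18319) = Add(Add(10, -13), -18319) = Add(-3, -18319) = -18322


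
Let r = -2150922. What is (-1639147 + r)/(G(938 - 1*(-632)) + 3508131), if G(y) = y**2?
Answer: -3790069/5973031 ≈ -0.63453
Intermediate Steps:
(-1639147 + r)/(G(938 - 1*(-632)) + 3508131) = (-1639147 - 2150922)/((938 - 1*(-632))**2 + 3508131) = -3790069/((938 + 632)**2 + 3508131) = -3790069/(1570**2 + 3508131) = -3790069/(2464900 + 3508131) = -3790069/5973031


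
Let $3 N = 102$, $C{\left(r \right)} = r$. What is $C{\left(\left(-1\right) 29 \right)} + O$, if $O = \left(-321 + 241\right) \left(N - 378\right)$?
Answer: $27491$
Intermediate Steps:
$N = 34$ ($N = \frac{1}{3} \cdot 102 = 34$)
$O = 27520$ ($O = \left(-321 + 241\right) \left(34 - 378\right) = \left(-80\right) \left(-344\right) = 27520$)
$C{\left(\left(-1\right) 29 \right)} + O = \left(-1\right) 29 + 27520 = -29 + 27520 = 27491$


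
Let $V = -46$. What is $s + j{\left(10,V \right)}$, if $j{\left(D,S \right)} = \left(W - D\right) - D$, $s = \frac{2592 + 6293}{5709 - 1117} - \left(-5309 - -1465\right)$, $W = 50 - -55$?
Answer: $\frac{18050853}{4592} \approx 3930.9$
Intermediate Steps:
$W = 105$ ($W = 50 + 55 = 105$)
$s = \frac{17660533}{4592}$ ($s = \frac{8885}{4592} - \left(-5309 + 1465\right) = 8885 \cdot \frac{1}{4592} - -3844 = \frac{8885}{4592} + 3844 = \frac{17660533}{4592} \approx 3845.9$)
$j{\left(D,S \right)} = 105 - 2 D$ ($j{\left(D,S \right)} = \left(105 - D\right) - D = 105 - 2 D$)
$s + j{\left(10,V \right)} = \frac{17660533}{4592} + \left(105 - 20\right) = \frac{17660533}{4592} + 85 = \frac{18050853}{4592}$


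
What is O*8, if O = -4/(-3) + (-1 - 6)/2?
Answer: -52/3 ≈ -17.333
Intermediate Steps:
O = -13/6 (O = -4*(-⅓) - 7*½ = 4/3 - 7/2 = -13/6 ≈ -2.1667)
O*8 = -13/6*8 = -52/3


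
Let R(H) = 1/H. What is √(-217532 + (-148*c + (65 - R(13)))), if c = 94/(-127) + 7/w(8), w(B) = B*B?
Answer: I*√9480280102267/6604 ≈ 466.23*I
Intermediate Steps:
w(B) = B²
c = -5127/8128 (c = 94/(-127) + 7/(8²) = 94*(-1/127) + 7/64 = -94/127 + 7*(1/64) = -94/127 + 7/64 = -5127/8128 ≈ -0.63078)
√(-217532 + (-148*c + (65 - R(13)))) = √(-217532 + (-148*(-5127/8128) + (65 - 1/13))) = √(-217532 + (189699/2032 + (65 - 1*1/13))) = √(-217532 + (189699/2032 + (65 - 1/13))) = √(-217532 + (189699/2032 + 844/13)) = √(-217532 + 4181095/26416) = √(-5742144217/26416) = I*√9480280102267/6604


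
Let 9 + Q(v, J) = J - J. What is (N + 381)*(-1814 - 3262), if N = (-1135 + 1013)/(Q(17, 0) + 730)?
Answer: -1393763004/721 ≈ -1.9331e+6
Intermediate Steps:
Q(v, J) = -9 (Q(v, J) = -9 + (J - J) = -9 + 0 = -9)
N = -122/721 (N = (-1135 + 1013)/(-9 + 730) = -122/721 ≈ -0.16921)
(N + 381)*(-1814 - 3262) = (-122/721 + 381)*(-1814 - 3262) = (274579/721)*(-5076) = -1393763004/721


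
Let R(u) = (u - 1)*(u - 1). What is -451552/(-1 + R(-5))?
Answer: -451552/35 ≈ -12901.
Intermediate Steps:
R(u) = (-1 + u)² (R(u) = (-1 + u)*(-1 + u) = (-1 + u)²)
-451552/(-1 + R(-5)) = -451552/(-1 + (-1 - 5)²) = -451552/(-1 + (-6)²) = -451552/(-1 + 36) = -451552/35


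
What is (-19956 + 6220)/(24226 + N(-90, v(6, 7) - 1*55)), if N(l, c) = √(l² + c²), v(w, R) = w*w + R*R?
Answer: -83192084/146722519 + 103020*√10/146722519 ≈ -0.56478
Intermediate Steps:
v(w, R) = R² + w² (v(w, R) = w² + R² = R² + w²)
N(l, c) = √(c² + l²)
(-19956 + 6220)/(24226 + N(-90, v(6, 7) - 1*55)) = (-19956 + 6220)/(24226 + √(((7² + 6²) - 1*55)² + (-90)²)) = -13736/(24226 + √(((49 + 36) - 55)² + 8100)) = -13736/(24226 + √((85 - 55)² + 8100)) = -13736/(24226 + √(30² + 8100)) = -13736/(24226 + √(900 + 8100)) = -13736/(24226 + √9000) = -13736/(24226 + 30*√10)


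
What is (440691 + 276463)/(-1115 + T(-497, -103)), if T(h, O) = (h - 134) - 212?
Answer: -358577/979 ≈ -366.27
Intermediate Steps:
T(h, O) = -346 + h (T(h, O) = (-134 + h) - 212 = -346 + h)
(440691 + 276463)/(-1115 + T(-497, -103)) = (440691 + 276463)/(-1115 + (-346 - 497)) = 717154/(-1115 - 843) = 717154/(-1958) = 717154*(-1/1958) = -358577/979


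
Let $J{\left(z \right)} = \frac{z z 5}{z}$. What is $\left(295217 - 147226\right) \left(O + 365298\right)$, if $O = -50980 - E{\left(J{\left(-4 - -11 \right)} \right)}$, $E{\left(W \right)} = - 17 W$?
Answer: $46604289783$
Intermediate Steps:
$J{\left(z \right)} = 5 z$ ($J{\left(z \right)} = \frac{z^{2} \cdot 5}{z} = \frac{5 z^{2}}{z} = 5 z$)
$O = -50385$ ($O = -50980 - - 17 \cdot 5 \left(-4 - -11\right) = -50980 - - 17 \cdot 5 \left(-4 + 11\right) = -50980 - - 17 \cdot 5 \cdot 7 = -50980 - \left(-17\right) 35 = -50980 - -595 = -50980 + 595 = -50385$)
$\left(295217 - 147226\right) \left(O + 365298\right) = \left(295217 - 147226\right) \left(-50385 + 365298\right) = 147991 \cdot 314913 = 46604289783$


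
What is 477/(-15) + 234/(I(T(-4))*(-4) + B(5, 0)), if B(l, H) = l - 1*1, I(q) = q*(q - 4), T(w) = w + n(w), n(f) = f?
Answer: -6159/190 ≈ -32.416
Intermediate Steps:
T(w) = 2*w (T(w) = w + w = 2*w)
I(q) = q*(-4 + q)
B(l, H) = -1 + l (B(l, H) = l - 1 = -1 + l)
477/(-15) + 234/(I(T(-4))*(-4) + B(5, 0)) = 477/(-15) + 234/(((2*(-4))*(-4 + 2*(-4)))*(-4) + (-1 + 5)) = 477*(-1/15) + 234/(-8*(-4 - 8)*(-4) + 4) = -159/5 + 234/(-8*(-12)*(-4) + 4) = -159/5 + 234/(96*(-4) + 4) = -159/5 + 234/(-384 + 4) = -159/5 + 234/(-380) = -159/5 + 234*(-1/380) = -159/5 - 117/190 = -6159/190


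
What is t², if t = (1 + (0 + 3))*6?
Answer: 576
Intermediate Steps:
t = 24 (t = (1 + 3)*6 = 4*6 = 24)
t² = 24² = 576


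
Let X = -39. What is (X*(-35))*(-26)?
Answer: -35490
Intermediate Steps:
(X*(-35))*(-26) = -39*(-35)*(-26) = 1365*(-26) = -35490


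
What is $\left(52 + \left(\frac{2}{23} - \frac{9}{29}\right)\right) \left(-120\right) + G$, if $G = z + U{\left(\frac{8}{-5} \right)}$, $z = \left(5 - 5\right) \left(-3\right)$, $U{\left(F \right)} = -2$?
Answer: $- \frac{4145534}{667} \approx -6215.2$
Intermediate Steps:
$z = 0$ ($z = 0 \left(-3\right) = 0$)
$G = -2$ ($G = 0 - 2 = -2$)
$\left(52 + \left(\frac{2}{23} - \frac{9}{29}\right)\right) \left(-120\right) + G = \left(52 + \left(\frac{2}{23} - \frac{9}{29}\right)\right) \left(-120\right) - 2 = \left(52 - \frac{149}{667}\right) \left(-120\right) - 2 = \frac{34535}{667} \left(-120\right) - 2 = - \frac{4144200}{667} - 2 = - \frac{4145534}{667}$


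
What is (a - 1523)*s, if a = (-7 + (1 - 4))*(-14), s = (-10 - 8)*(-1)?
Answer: -24894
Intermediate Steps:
s = 18 (s = -18*(-1) = 18)
a = 140 (a = (-7 - 3)*(-14) = -10*(-14) = 140)
(a - 1523)*s = (140 - 1523)*18 = -1383*18 = -24894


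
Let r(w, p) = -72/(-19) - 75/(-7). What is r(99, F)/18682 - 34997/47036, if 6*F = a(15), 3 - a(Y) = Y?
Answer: -43433261719/58435315708 ≈ -0.74327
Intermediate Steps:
a(Y) = 3 - Y
F = -2 (F = (3 - 1*15)/6 = (3 - 15)/6 = (⅙)*(-12) = -2)
r(w, p) = 1929/133 (r(w, p) = -72*(-1/19) - 75*(-⅐) = 72/19 + 75/7 = 1929/133)
r(99, F)/18682 - 34997/47036 = (1929/133)/18682 - 34997/47036 = (1929/133)*(1/18682) - 34997*1/47036 = 1929/2484706 - 34997/47036 = -43433261719/58435315708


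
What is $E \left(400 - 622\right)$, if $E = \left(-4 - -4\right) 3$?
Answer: $0$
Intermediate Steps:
$E = 0$ ($E = \left(-4 + 4\right) 3 = 0 \cdot 3 = 0$)
$E \left(400 - 622\right) = 0 \left(400 - 622\right) = 0 \left(-222\right) = 0$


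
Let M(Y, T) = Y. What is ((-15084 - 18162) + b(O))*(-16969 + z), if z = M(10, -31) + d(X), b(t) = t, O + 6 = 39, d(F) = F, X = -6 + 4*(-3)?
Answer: 563857101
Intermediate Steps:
X = -18 (X = -6 - 12 = -18)
O = 33 (O = -6 + 39 = 33)
z = -8 (z = 10 - 18 = -8)
((-15084 - 18162) + b(O))*(-16969 + z) = ((-15084 - 18162) + 33)*(-16969 - 8) = (-33246 + 33)*(-16977) = -33213*(-16977) = 563857101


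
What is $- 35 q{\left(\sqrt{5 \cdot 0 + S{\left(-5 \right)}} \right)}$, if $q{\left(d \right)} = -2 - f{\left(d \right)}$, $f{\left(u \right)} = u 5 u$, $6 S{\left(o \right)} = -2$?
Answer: $\frac{35}{3} \approx 11.667$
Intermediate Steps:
$S{\left(o \right)} = - \frac{1}{3}$ ($S{\left(o \right)} = \frac{1}{6} \left(-2\right) = - \frac{1}{3}$)
$f{\left(u \right)} = 5 u^{2}$ ($f{\left(u \right)} = 5 u u = 5 u^{2}$)
$q{\left(d \right)} = -2 - 5 d^{2}$
$- 35 q{\left(\sqrt{5 \cdot 0 + S{\left(-5 \right)}} \right)} = - 35 \left(-2 - 5 \left(\sqrt{5 \cdot 0 - \frac{1}{3}}\right)^{2}\right) = - 35 \left(-2 - 5 \left(\sqrt{0 - \frac{1}{3}}\right)^{2}\right) = - 35 \left(-2 - 5 \left(\sqrt{- \frac{1}{3}}\right)^{2}\right) = - 35 \left(-2 - 5 \left(\frac{i \sqrt{3}}{3}\right)^{2}\right) = - 35 \left(-2 - - \frac{5}{3}\right) = - 35 \left(-2 + \frac{5}{3}\right) = \left(-35\right) \left(- \frac{1}{3}\right) = \frac{35}{3}$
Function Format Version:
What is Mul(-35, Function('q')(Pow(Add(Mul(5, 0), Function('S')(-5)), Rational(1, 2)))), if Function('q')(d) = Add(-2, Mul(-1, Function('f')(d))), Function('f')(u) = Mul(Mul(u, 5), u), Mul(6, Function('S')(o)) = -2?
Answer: Rational(35, 3) ≈ 11.667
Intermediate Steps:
Function('S')(o) = Rational(-1, 3) (Function('S')(o) = Mul(Rational(1, 6), -2) = Rational(-1, 3))
Function('f')(u) = Mul(5, Pow(u, 2)) (Function('f')(u) = Mul(Mul(5, u), u) = Mul(5, Pow(u, 2)))
Function('q')(d) = Add(-2, Mul(-5, Pow(d, 2))) (Function('q')(d) = Add(-2, Mul(-1, Mul(5, Pow(d, 2)))) = Add(-2, Mul(-5, Pow(d, 2))))
Mul(-35, Function('q')(Pow(Add(Mul(5, 0), Function('S')(-5)), Rational(1, 2)))) = Mul(-35, Add(-2, Mul(-5, Pow(Pow(Add(Mul(5, 0), Rational(-1, 3)), Rational(1, 2)), 2)))) = Mul(-35, Add(-2, Mul(-5, Pow(Pow(Add(0, Rational(-1, 3)), Rational(1, 2)), 2)))) = Mul(-35, Add(-2, Mul(-5, Pow(Pow(Rational(-1, 3), Rational(1, 2)), 2)))) = Mul(-35, Add(-2, Mul(-5, Pow(Mul(Rational(1, 3), I, Pow(3, Rational(1, 2))), 2)))) = Mul(-35, Add(-2, Mul(-5, Rational(-1, 3)))) = Mul(-35, Add(-2, Rational(5, 3))) = Mul(-35, Rational(-1, 3)) = Rational(35, 3)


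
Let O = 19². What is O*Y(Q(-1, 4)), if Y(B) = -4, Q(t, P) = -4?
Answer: -1444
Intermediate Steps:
O = 361
O*Y(Q(-1, 4)) = 361*(-4) = -1444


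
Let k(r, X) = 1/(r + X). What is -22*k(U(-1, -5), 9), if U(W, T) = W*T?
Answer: -11/7 ≈ -1.5714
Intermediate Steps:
U(W, T) = T*W
k(r, X) = 1/(X + r)
-22*k(U(-1, -5), 9) = -22/(9 - 5*(-1)) = -22/(9 + 5) = -22/14 = -22*1/14 = -11/7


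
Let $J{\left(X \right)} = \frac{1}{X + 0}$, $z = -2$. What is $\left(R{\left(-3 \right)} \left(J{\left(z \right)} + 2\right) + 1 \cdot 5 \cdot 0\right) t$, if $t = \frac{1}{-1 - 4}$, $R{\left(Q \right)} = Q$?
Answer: $\frac{9}{10} \approx 0.9$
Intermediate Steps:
$J{\left(X \right)} = \frac{1}{X}$
$t = - \frac{1}{5}$ ($t = \frac{1}{-5} = - \frac{1}{5} \approx -0.2$)
$\left(R{\left(-3 \right)} \left(J{\left(z \right)} + 2\right) + 1 \cdot 5 \cdot 0\right) t = \left(- 3 \left(\frac{1}{-2} + 2\right) + 1 \cdot 5 \cdot 0\right) \left(- \frac{1}{5}\right) = \left(- 3 \left(- \frac{1}{2} + 2\right) + 5 \cdot 0\right) \left(- \frac{1}{5}\right) = \left(\left(-3\right) \frac{3}{2} + 0\right) \left(- \frac{1}{5}\right) = \left(- \frac{9}{2} + 0\right) \left(- \frac{1}{5}\right) = \left(- \frac{9}{2}\right) \left(- \frac{1}{5}\right) = \frac{9}{10}$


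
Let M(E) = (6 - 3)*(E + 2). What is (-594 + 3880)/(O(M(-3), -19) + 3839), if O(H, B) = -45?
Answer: 1643/1897 ≈ 0.86610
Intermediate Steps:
M(E) = 6 + 3*E (M(E) = 3*(2 + E) = 6 + 3*E)
(-594 + 3880)/(O(M(-3), -19) + 3839) = (-594 + 3880)/(-45 + 3839) = 3286/3794 = 3286*(1/3794) = 1643/1897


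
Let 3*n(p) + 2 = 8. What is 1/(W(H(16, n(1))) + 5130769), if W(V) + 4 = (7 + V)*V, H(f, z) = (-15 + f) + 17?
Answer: 1/5131215 ≈ 1.9489e-7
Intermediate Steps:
n(p) = 2 (n(p) = -⅔ + (⅓)*8 = -⅔ + 8/3 = 2)
H(f, z) = 2 + f
W(V) = -4 + V*(7 + V) (W(V) = -4 + (7 + V)*V = -4 + V*(7 + V))
1/(W(H(16, n(1))) + 5130769) = 1/((-4 + (2 + 16)² + 7*(2 + 16)) + 5130769) = 1/((-4 + 18² + 7*18) + 5130769) = 1/((-4 + 324 + 126) + 5130769) = 1/(446 + 5130769) = 1/5131215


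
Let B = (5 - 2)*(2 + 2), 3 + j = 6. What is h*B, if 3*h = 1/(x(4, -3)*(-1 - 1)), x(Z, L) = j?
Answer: -⅔ ≈ -0.66667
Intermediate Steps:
j = 3 (j = -3 + 6 = 3)
x(Z, L) = 3
B = 12 (B = 3*4 = 12)
h = -1/18 (h = 1/(3*((3*(-1 - 1)))) = 1/(3*((3*(-2)))) = (⅓)/(-6) = (⅓)*(-⅙) = -1/18 ≈ -0.055556)
h*B = -1/18*12 = -⅔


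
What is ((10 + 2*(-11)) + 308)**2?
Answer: 87616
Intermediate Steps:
((10 + 2*(-11)) + 308)**2 = ((10 - 22) + 308)**2 = (-12 + 308)**2 = 296**2 = 87616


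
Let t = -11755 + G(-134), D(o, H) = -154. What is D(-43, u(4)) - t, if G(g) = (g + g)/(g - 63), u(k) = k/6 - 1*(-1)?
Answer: 2285129/197 ≈ 11600.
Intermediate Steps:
u(k) = 1 + k/6 (u(k) = k*(⅙) + 1 = k/6 + 1 = 1 + k/6)
G(g) = 2*g/(-63 + g) (G(g) = (2*g)/(-63 + g) = 2*g/(-63 + g))
t = -2315467/197 (t = -11755 + 2*(-134)/(-63 - 134) = -11755 + 2*(-134)/(-197) = -11755 + 2*(-134)*(-1/197) = -11755 + 268/197 = -2315467/197 ≈ -11754.)
D(-43, u(4)) - t = -154 - 1*(-2315467/197) = -154 + 2315467/197 = 2285129/197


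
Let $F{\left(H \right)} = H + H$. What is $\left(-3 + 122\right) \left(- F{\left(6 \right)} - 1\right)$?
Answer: $-1547$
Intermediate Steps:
$F{\left(H \right)} = 2 H$
$\left(-3 + 122\right) \left(- F{\left(6 \right)} - 1\right) = \left(-3 + 122\right) \left(- 2 \cdot 6 - 1\right) = 119 \left(\left(-1\right) 12 - 1\right) = 119 \left(-12 - 1\right) = 119 \left(-13\right) = -1547$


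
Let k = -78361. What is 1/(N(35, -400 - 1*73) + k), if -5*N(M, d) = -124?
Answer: -5/391681 ≈ -1.2765e-5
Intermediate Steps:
N(M, d) = 124/5 (N(M, d) = -⅕*(-124) = 124/5)
1/(N(35, -400 - 1*73) + k) = 1/(124/5 - 78361) = 1/(-391681/5) = -5/391681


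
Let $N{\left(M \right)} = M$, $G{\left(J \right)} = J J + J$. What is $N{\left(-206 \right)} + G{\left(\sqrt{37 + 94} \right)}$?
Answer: $-75 + \sqrt{131} \approx -63.555$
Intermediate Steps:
$G{\left(J \right)} = J + J^{2}$ ($G{\left(J \right)} = J^{2} + J = J + J^{2}$)
$N{\left(-206 \right)} + G{\left(\sqrt{37 + 94} \right)} = -206 + \sqrt{37 + 94} \left(1 + \sqrt{37 + 94}\right) = -206 + \sqrt{131} \left(1 + \sqrt{131}\right)$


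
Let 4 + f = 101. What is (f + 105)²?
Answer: 40804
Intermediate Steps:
f = 97 (f = -4 + 101 = 97)
(f + 105)² = (97 + 105)² = 202² = 40804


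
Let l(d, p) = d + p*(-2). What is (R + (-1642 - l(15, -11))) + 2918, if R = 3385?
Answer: 4624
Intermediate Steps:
l(d, p) = d - 2*p
(R + (-1642 - l(15, -11))) + 2918 = (3385 + (-1642 - (15 - 2*(-11)))) + 2918 = (3385 + (-1642 - (15 + 22))) + 2918 = (3385 + (-1642 - 1*37)) + 2918 = (3385 + (-1642 - 37)) + 2918 = (3385 - 1679) + 2918 = 1706 + 2918 = 4624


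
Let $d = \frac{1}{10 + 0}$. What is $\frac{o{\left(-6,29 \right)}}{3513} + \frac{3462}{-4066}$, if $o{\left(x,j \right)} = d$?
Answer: $- \frac{60807997}{71419290} \approx -0.85142$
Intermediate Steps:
$d = \frac{1}{10} \approx 0.1$
$o{\left(x,j \right)} = \frac{1}{10}$
$\frac{o{\left(-6,29 \right)}}{3513} + \frac{3462}{-4066} = \frac{1}{10 \cdot 3513} + \frac{3462}{-4066} = \frac{1}{10} \cdot \frac{1}{3513} + 3462 \left(- \frac{1}{4066}\right) = \frac{1}{35130} - \frac{1731}{2033} = - \frac{60807997}{71419290}$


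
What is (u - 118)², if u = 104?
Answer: 196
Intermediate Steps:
(u - 118)² = (104 - 118)² = (-14)² = 196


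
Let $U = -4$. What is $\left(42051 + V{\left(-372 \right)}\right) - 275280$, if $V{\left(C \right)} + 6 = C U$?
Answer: $-231747$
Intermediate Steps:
$V{\left(C \right)} = -6 - 4 C$ ($V{\left(C \right)} = -6 + C \left(-4\right) = -6 - 4 C$)
$\left(42051 + V{\left(-372 \right)}\right) - 275280 = \left(42051 - -1482\right) - 275280 = \left(42051 + \left(-6 + 1488\right)\right) - 275280 = \left(42051 + 1482\right) - 275280 = 43533 - 275280 = -231747$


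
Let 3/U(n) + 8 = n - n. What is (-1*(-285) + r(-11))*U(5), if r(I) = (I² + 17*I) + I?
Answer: -78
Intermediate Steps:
r(I) = I² + 18*I
U(n) = -3/8 (U(n) = 3/(-8 + (n - n)) = 3/(-8 + 0) = 3/(-8) = 3*(-⅛) = -3/8)
(-1*(-285) + r(-11))*U(5) = (-1*(-285) - 11*(18 - 11))*(-3/8) = (285 - 11*7)*(-3/8) = (285 - 77)*(-3/8) = 208*(-3/8) = -78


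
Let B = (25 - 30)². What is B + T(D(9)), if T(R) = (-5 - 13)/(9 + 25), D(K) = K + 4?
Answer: 416/17 ≈ 24.471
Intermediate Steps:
D(K) = 4 + K
B = 25 (B = (-5)² = 25)
T(R) = -9/17 (T(R) = -18/34 = -18*1/34 = -9/17)
B + T(D(9)) = 25 - 9/17 = 416/17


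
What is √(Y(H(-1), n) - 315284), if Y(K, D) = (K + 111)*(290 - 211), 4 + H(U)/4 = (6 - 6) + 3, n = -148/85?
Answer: I*√306831 ≈ 553.92*I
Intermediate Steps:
n = -148/85 (n = -148*1/85 = -148/85 ≈ -1.7412)
H(U) = -4 (H(U) = -16 + 4*((6 - 6) + 3) = -16 + 4*(0 + 3) = -16 + 4*3 = -16 + 12 = -4)
Y(K, D) = 8769 + 79*K (Y(K, D) = (111 + K)*79 = 8769 + 79*K)
√(Y(H(-1), n) - 315284) = √((8769 + 79*(-4)) - 315284) = √((8769 - 316) - 315284) = √(8453 - 315284) = √(-306831) = I*√306831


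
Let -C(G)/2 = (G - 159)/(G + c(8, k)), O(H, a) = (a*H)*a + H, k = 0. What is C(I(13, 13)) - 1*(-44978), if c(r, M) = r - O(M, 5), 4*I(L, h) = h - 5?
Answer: 225047/5 ≈ 45009.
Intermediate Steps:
O(H, a) = H + H*a² (O(H, a) = (H*a)*a + H = H*a² + H = H + H*a²)
I(L, h) = -5/4 + h/4 (I(L, h) = (h - 5)/4 = (-5 + h)/4 = -5/4 + h/4)
c(r, M) = r - 26*M (c(r, M) = r - M*(1 + 5²) = r - M*(1 + 25) = r - M*26 = r - 26*M)
C(G) = -2*(-159 + G)/(8 + G) (C(G) = -2*(G - 159)/(G + (8 - 26*0)) = -2*(-159 + G)/(G + (8 + 0)) = -2*(-159 + G)/(G + 8) = -2*(-159 + G)/(8 + G))
C(I(13, 13)) - 1*(-44978) = 2*(159 - (-5/4 + (¼)*13))/(8 + (-5/4 + (¼)*13)) - 1*(-44978) = 2*(159 - (-5/4 + 13/4))/(8 + (-5/4 + 13/4)) + 44978 = 2*(159 - 1*2)/(8 + 2) + 44978 = 2*(159 - 2)/10 + 44978 = 2*(⅒)*157 + 44978 = 157/5 + 44978 = 225047/5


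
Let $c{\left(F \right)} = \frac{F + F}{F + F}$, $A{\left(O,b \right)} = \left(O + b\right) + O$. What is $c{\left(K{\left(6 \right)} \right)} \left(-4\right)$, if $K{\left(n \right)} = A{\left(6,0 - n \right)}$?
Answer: $-4$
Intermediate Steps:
$A{\left(O,b \right)} = b + 2 O$
$K{\left(n \right)} = 12 - n$ ($K{\left(n \right)} = \left(0 - n\right) + 2 \cdot 6 = - n + 12 = 12 - n$)
$c{\left(F \right)} = 1$ ($c{\left(F \right)} = \frac{2 F}{2 F} = 2 F \frac{1}{2 F} = 1$)
$c{\left(K{\left(6 \right)} \right)} \left(-4\right) = 1 \left(-4\right) = -4$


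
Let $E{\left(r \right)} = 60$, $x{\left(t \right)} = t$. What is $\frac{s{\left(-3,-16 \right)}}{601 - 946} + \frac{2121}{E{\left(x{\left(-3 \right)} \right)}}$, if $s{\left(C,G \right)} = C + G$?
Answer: $\frac{48859}{1380} \approx 35.405$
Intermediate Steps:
$\frac{s{\left(-3,-16 \right)}}{601 - 946} + \frac{2121}{E{\left(x{\left(-3 \right)} \right)}} = \frac{-3 - 16}{601 - 946} + \frac{2121}{60} = - \frac{19}{-345} + 2121 \cdot \frac{1}{60} = \left(-19\right) \left(- \frac{1}{345}\right) + \frac{707}{20} = \frac{19}{345} + \frac{707}{20} = \frac{48859}{1380}$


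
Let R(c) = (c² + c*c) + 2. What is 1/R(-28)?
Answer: 1/1570 ≈ 0.00063694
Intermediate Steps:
R(c) = 2 + 2*c² (R(c) = (c² + c²) + 2 = 2*c² + 2 = 2 + 2*c²)
1/R(-28) = 1/(2 + 2*(-28)²) = 1/(2 + 2*784) = 1/(2 + 1568) = 1/1570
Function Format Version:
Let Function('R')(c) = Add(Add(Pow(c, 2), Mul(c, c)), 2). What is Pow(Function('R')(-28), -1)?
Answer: Rational(1, 1570) ≈ 0.00063694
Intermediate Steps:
Function('R')(c) = Add(2, Mul(2, Pow(c, 2))) (Function('R')(c) = Add(Add(Pow(c, 2), Pow(c, 2)), 2) = Add(Mul(2, Pow(c, 2)), 2) = Add(2, Mul(2, Pow(c, 2))))
Pow(Function('R')(-28), -1) = Pow(Add(2, Mul(2, Pow(-28, 2))), -1) = Pow(Add(2, Mul(2, 784)), -1) = Pow(Add(2, 1568), -1) = Pow(1570, -1) = Rational(1, 1570)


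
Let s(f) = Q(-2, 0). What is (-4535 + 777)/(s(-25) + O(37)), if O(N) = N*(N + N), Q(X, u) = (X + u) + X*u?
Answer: -1879/1368 ≈ -1.3735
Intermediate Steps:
Q(X, u) = X + u + X*u
O(N) = 2*N**2 (O(N) = N*(2*N) = 2*N**2)
s(f) = -2 (s(f) = -2 + 0 - 2*0 = -2 + 0 + 0 = -2)
(-4535 + 777)/(s(-25) + O(37)) = (-4535 + 777)/(-2 + 2*37**2) = -3758/(-2 + 2*1369) = -3758/(-2 + 2738) = -3758/2736 = -3758*1/2736 = -1879/1368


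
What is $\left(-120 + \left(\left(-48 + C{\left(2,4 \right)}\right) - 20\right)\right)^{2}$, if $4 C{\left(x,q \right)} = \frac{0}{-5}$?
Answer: $35344$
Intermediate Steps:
$C{\left(x,q \right)} = 0$ ($C{\left(x,q \right)} = \frac{0 \frac{1}{-5}}{4} = \frac{0 \left(- \frac{1}{5}\right)}{4} = \frac{1}{4} \cdot 0 = 0$)
$\left(-120 + \left(\left(-48 + C{\left(2,4 \right)}\right) - 20\right)\right)^{2} = \left(-120 + \left(\left(-48 + 0\right) - 20\right)\right)^{2} = \left(-120 - 68\right)^{2} = \left(-188\right)^{2} = 35344$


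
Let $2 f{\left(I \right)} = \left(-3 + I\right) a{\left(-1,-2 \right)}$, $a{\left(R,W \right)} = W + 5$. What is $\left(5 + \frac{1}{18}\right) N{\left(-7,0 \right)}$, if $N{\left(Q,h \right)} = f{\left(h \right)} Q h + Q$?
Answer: $- \frac{637}{18} \approx -35.389$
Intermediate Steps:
$a{\left(R,W \right)} = 5 + W$
$f{\left(I \right)} = - \frac{9}{2} + \frac{3 I}{2}$ ($f{\left(I \right)} = \frac{\left(-3 + I\right) \left(5 - 2\right)}{2} = \frac{\left(-3 + I\right) 3}{2} = \frac{-9 + 3 I}{2} = - \frac{9}{2} + \frac{3 I}{2}$)
$N{\left(Q,h \right)} = Q + Q h \left(- \frac{9}{2} + \frac{3 h}{2}\right)$ ($N{\left(Q,h \right)} = \left(- \frac{9}{2} + \frac{3 h}{2}\right) Q h + Q = Q \left(- \frac{9}{2} + \frac{3 h}{2}\right) h + Q = Q h \left(- \frac{9}{2} + \frac{3 h}{2}\right) + Q = Q + Q h \left(- \frac{9}{2} + \frac{3 h}{2}\right)$)
$\left(5 + \frac{1}{18}\right) N{\left(-7,0 \right)} = \left(5 + \frac{1}{18}\right) \frac{1}{2} \left(-7\right) \left(2 + 3 \cdot 0 \left(-3 + 0\right)\right) = \left(5 + \frac{1}{18}\right) \frac{1}{2} \left(-7\right) \left(2 + 3 \cdot 0 \left(-3\right)\right) = \frac{91 \cdot \frac{1}{2} \left(-7\right) \left(2 + 0\right)}{18} = \frac{91 \cdot \frac{1}{2} \left(-7\right) 2}{18} = \frac{91}{18} \left(-7\right) = - \frac{637}{18}$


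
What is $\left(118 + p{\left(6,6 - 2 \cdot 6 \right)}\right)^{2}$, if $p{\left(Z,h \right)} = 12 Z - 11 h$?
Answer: $65536$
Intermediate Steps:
$p{\left(Z,h \right)} = - 11 h + 12 Z$
$\left(118 + p{\left(6,6 - 2 \cdot 6 \right)}\right)^{2} = \left(118 + \left(- 11 \left(6 - 2 \cdot 6\right) + 12 \cdot 6\right)\right)^{2} = \left(118 + \left(- 11 \left(6 - 12\right) + 72\right)\right)^{2} = \left(118 + \left(\left(-11\right) \left(-6\right) + 72\right)\right)^{2} = \left(118 + \left(66 + 72\right)\right)^{2} = \left(118 + 138\right)^{2} = 256^{2} = 65536$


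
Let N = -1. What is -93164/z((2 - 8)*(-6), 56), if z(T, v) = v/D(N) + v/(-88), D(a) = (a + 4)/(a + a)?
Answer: 3074412/1253 ≈ 2453.6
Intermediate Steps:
D(a) = (4 + a)/(2*a) (D(a) = (4 + a)/((2*a)) = (4 + a)*(1/(2*a)) = (4 + a)/(2*a))
z(T, v) = -179*v/264 (z(T, v) = v/(((½)*(4 - 1)/(-1))) + v/(-88) = v/(((½)*(-1)*3)) + v*(-1/88) = v/(-3/2) - v/88 = v*(-⅔) - v/88 = -2*v/3 - v/88 = -179*v/264)
-93164/z((2 - 8)*(-6), 56) = -93164/((-179/264*56)) = -93164/(-1253/33) = -93164*(-33/1253) = 3074412/1253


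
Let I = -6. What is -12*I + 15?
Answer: 87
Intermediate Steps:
-12*I + 15 = -12*(-6) + 15 = 72 + 15 = 87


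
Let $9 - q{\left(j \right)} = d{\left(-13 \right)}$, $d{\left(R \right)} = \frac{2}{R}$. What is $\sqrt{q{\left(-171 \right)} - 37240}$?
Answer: $\frac{i \sqrt{6292013}}{13} \approx 192.95 i$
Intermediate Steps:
$q{\left(j \right)} = \frac{119}{13}$ ($q{\left(j \right)} = 9 - \frac{2}{-13} = 9 - 2 \left(- \frac{1}{13}\right) = 9 - - \frac{2}{13} = 9 + \frac{2}{13} = \frac{119}{13}$)
$\sqrt{q{\left(-171 \right)} - 37240} = \sqrt{\frac{119}{13} - 37240} = \sqrt{- \frac{484001}{13}} = \frac{i \sqrt{6292013}}{13}$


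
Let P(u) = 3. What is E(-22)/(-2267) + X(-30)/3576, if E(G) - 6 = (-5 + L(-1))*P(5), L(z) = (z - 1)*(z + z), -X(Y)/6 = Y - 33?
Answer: 141033/1351132 ≈ 0.10438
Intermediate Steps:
X(Y) = 198 - 6*Y (X(Y) = -6*(Y - 33) = -6*(-33 + Y) = 198 - 6*Y)
L(z) = 2*z*(-1 + z) (L(z) = (-1 + z)*(2*z) = 2*z*(-1 + z))
E(G) = 3 (E(G) = 6 + (-5 + 2*(-1)*(-1 - 1))*3 = 6 + (-5 + 2*(-1)*(-2))*3 = 6 + (-5 + 4)*3 = 6 - 1*3 = 6 - 3 = 3)
E(-22)/(-2267) + X(-30)/3576 = 3/(-2267) + (198 - 6*(-30))/3576 = 3*(-1/2267) + (198 + 180)*(1/3576) = -3/2267 + 378*(1/3576) = -3/2267 + 63/596 = 141033/1351132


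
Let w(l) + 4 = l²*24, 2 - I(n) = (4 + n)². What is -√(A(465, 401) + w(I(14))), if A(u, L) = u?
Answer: -√2488877 ≈ -1577.6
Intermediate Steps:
I(n) = 2 - (4 + n)²
w(l) = -4 + 24*l² (w(l) = -4 + l²*24 = -4 + 24*l²)
-√(A(465, 401) + w(I(14))) = -√(465 + (-4 + 24*(2 - (4 + 14)²)²)) = -√(465 + (-4 + 24*(2 - 1*18²)²)) = -√(465 + (-4 + 24*(2 - 1*324)²)) = -√(465 + (-4 + 24*(2 - 324)²)) = -√(465 + (-4 + 24*(-322)²)) = -√(465 + (-4 + 24*103684)) = -√(465 + (-4 + 2488416)) = -√(465 + 2488412) = -√2488877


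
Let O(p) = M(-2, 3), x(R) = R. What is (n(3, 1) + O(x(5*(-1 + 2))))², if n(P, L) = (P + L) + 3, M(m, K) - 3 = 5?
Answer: 225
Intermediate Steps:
M(m, K) = 8 (M(m, K) = 3 + 5 = 8)
O(p) = 8
n(P, L) = 3 + L + P (n(P, L) = (L + P) + 3 = 3 + L + P)
(n(3, 1) + O(x(5*(-1 + 2))))² = ((3 + 1 + 3) + 8)² = (7 + 8)² = 15² = 225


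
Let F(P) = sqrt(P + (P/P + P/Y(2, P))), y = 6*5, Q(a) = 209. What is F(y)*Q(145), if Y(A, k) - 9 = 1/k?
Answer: 209*sqrt(2520571)/271 ≈ 1224.4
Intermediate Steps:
Y(A, k) = 9 + 1/k
y = 30
F(P) = sqrt(1 + P + P/(9 + 1/P)) (F(P) = sqrt(P + (P/P + P/(9 + 1/P))) = sqrt(P + (1 + P/(9 + 1/P))) = sqrt(1 + P + P/(9 + 1/P)))
F(y)*Q(145) = sqrt((1 + 10*30 + 10*30**2)/(1 + 9*30))*209 = sqrt((1 + 300 + 10*900)/(1 + 270))*209 = sqrt((1 + 300 + 9000)/271)*209 = sqrt((1/271)*9301)*209 = sqrt(9301/271)*209 = (sqrt(2520571)/271)*209 = 209*sqrt(2520571)/271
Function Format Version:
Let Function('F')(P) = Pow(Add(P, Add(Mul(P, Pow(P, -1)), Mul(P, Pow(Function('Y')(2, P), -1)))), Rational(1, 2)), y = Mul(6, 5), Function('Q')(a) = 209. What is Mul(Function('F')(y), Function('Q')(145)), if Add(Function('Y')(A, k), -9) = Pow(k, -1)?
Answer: Mul(Rational(209, 271), Pow(2520571, Rational(1, 2))) ≈ 1224.4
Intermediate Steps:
Function('Y')(A, k) = Add(9, Pow(k, -1))
y = 30
Function('F')(P) = Pow(Add(1, P, Mul(P, Pow(Add(9, Pow(P, -1)), -1))), Rational(1, 2)) (Function('F')(P) = Pow(Add(P, Add(Mul(P, Pow(P, -1)), Mul(P, Pow(Add(9, Pow(P, -1)), -1)))), Rational(1, 2)) = Pow(Add(P, Add(1, Mul(P, Pow(Add(9, Pow(P, -1)), -1)))), Rational(1, 2)) = Pow(Add(1, P, Mul(P, Pow(Add(9, Pow(P, -1)), -1))), Rational(1, 2)))
Mul(Function('F')(y), Function('Q')(145)) = Mul(Pow(Mul(Pow(Add(1, Mul(9, 30)), -1), Add(1, Mul(10, 30), Mul(10, Pow(30, 2)))), Rational(1, 2)), 209) = Mul(Pow(Mul(Pow(Add(1, 270), -1), Add(1, 300, Mul(10, 900))), Rational(1, 2)), 209) = Mul(Pow(Mul(Pow(271, -1), Add(1, 300, 9000)), Rational(1, 2)), 209) = Mul(Pow(Mul(Rational(1, 271), 9301), Rational(1, 2)), 209) = Mul(Pow(Rational(9301, 271), Rational(1, 2)), 209) = Mul(Mul(Rational(1, 271), Pow(2520571, Rational(1, 2))), 209) = Mul(Rational(209, 271), Pow(2520571, Rational(1, 2)))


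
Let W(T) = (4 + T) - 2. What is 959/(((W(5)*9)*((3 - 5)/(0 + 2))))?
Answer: -137/9 ≈ -15.222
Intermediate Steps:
W(T) = 2 + T
959/(((W(5)*9)*((3 - 5)/(0 + 2)))) = 959/((((2 + 5)*9)*((3 - 5)/(0 + 2)))) = 959/(((7*9)*(-2/2))) = 959/((63*(-2*½))) = 959/((63*(-1))) = 959/(-63) = 959*(-1/63) = -137/9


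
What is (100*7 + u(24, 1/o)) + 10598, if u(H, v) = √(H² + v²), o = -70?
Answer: 11298 + √2822401/70 ≈ 11322.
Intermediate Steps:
(100*7 + u(24, 1/o)) + 10598 = (100*7 + √(24² + (1/(-70))²)) + 10598 = (700 + √(576 + (-1/70)²)) + 10598 = (700 + √(576 + 1/4900)) + 10598 = (700 + √(2822401/4900)) + 10598 = (700 + √2822401/70) + 10598 = 11298 + √2822401/70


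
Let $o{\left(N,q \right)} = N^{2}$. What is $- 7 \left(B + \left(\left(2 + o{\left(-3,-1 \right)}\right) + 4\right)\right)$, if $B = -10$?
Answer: $-35$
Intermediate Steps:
$- 7 \left(B + \left(\left(2 + o{\left(-3,-1 \right)}\right) + 4\right)\right) = - 7 \left(-10 + \left(\left(2 + \left(-3\right)^{2}\right) + 4\right)\right) = - 7 \left(-10 + \left(\left(2 + 9\right) + 4\right)\right) = - 7 \left(-10 + \left(11 + 4\right)\right) = - 7 \left(-10 + 15\right) = \left(-7\right) 5 = -35$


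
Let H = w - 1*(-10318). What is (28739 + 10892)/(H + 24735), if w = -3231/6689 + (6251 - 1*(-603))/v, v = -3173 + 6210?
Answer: 805083672083/712119956988 ≈ 1.1305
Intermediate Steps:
v = 3037
w = 36033859/20314493 (w = -3231/6689 + (6251 - 1*(-603))/3037 = -3231*1/6689 + (6251 + 603)*(1/3037) = -3231/6689 + 6854*(1/3037) = -3231/6689 + 6854/3037 = 36033859/20314493 ≈ 1.7738)
H = 209640972633/20314493 (H = 36033859/20314493 - 1*(-10318) = 36033859/20314493 + 10318 = 209640972633/20314493 ≈ 10320.)
(28739 + 10892)/(H + 24735) = (28739 + 10892)/(209640972633/20314493 + 24735) = 39631/(712119956988/20314493) = 39631*(20314493/712119956988) = 805083672083/712119956988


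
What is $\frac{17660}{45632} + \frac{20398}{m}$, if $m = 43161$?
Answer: $\frac{423256199}{492380688} \approx 0.85961$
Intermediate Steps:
$\frac{17660}{45632} + \frac{20398}{m} = \frac{17660}{45632} + \frac{20398}{43161} = 17660 \cdot \frac{1}{45632} + 20398 \cdot \frac{1}{43161} = \frac{4415}{11408} + \frac{20398}{43161} = \frac{423256199}{492380688}$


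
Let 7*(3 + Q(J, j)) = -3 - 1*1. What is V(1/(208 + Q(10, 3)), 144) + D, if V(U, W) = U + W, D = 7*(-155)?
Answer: -1346564/1431 ≈ -941.00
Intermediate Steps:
Q(J, j) = -25/7 (Q(J, j) = -3 + (-3 - 1*1)/7 = -3 + (-3 - 1)/7 = -3 + (⅐)*(-4) = -3 - 4/7 = -25/7)
D = -1085
V(1/(208 + Q(10, 3)), 144) + D = (1/(208 - 25/7) + 144) - 1085 = (1/(1431/7) + 144) - 1085 = (7/1431 + 144) - 1085 = 206071/1431 - 1085 = -1346564/1431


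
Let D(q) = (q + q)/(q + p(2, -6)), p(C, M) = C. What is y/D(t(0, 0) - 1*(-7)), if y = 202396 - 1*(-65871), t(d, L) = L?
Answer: 2414403/14 ≈ 1.7246e+5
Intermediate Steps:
y = 268267 (y = 202396 + 65871 = 268267)
D(q) = 2*q/(2 + q) (D(q) = (q + q)/(q + 2) = (2*q)/(2 + q) = 2*q/(2 + q))
y/D(t(0, 0) - 1*(-7)) = 268267/((2*(0 - 1*(-7))/(2 + (0 - 1*(-7))))) = 268267/((2*(0 + 7)/(2 + (0 + 7)))) = 268267/((2*7/(2 + 7))) = 268267/((2*7/9)) = 268267/((2*7*(⅑))) = 268267/(14/9) = 268267*(9/14) = 2414403/14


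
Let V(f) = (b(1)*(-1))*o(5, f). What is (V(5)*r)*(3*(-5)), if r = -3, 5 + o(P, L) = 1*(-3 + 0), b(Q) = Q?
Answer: 360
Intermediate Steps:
o(P, L) = -8 (o(P, L) = -5 + 1*(-3 + 0) = -5 + 1*(-3) = -5 - 3 = -8)
V(f) = 8 (V(f) = (1*(-1))*(-8) = -1*(-8) = 8)
(V(5)*r)*(3*(-5)) = (8*(-3))*(3*(-5)) = -24*(-15) = 360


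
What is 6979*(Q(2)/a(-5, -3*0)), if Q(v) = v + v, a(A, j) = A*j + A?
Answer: -27916/5 ≈ -5583.2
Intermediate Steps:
a(A, j) = A + A*j
Q(v) = 2*v
6979*(Q(2)/a(-5, -3*0)) = 6979*((2*2)/((-5*(1 - 3*0)))) = 6979*(4/((-5*(1 + 0)))) = 6979*(4/((-5*1))) = 6979*(4/(-5)) = 6979*(4*(-1/5)) = 6979*(-4/5) = -27916/5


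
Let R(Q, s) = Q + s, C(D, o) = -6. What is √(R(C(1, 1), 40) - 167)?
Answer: I*√133 ≈ 11.533*I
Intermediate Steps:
√(R(C(1, 1), 40) - 167) = √((-6 + 40) - 167) = √(34 - 167) = √(-133) = I*√133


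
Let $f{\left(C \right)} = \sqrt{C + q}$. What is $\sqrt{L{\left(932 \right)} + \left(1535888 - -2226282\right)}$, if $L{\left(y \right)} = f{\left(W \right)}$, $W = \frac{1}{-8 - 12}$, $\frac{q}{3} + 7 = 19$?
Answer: $\frac{\sqrt{376217000 + 10 \sqrt{3595}}}{10} \approx 1939.6$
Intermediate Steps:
$q = 36$ ($q = -21 + 3 \cdot 19 = -21 + 57 = 36$)
$W = - \frac{1}{20}$ ($W = \frac{1}{-20} = - \frac{1}{20} \approx -0.05$)
$f{\left(C \right)} = \sqrt{36 + C}$ ($f{\left(C \right)} = \sqrt{C + 36} = \sqrt{36 + C}$)
$L{\left(y \right)} = \frac{\sqrt{3595}}{10}$ ($L{\left(y \right)} = \sqrt{36 - \frac{1}{20}} = \sqrt{\frac{719}{20}} = \frac{\sqrt{3595}}{10}$)
$\sqrt{L{\left(932 \right)} + \left(1535888 - -2226282\right)} = \sqrt{\frac{\sqrt{3595}}{10} + \left(1535888 - -2226282\right)} = \sqrt{\frac{\sqrt{3595}}{10} + \left(1535888 + 2226282\right)} = \sqrt{\frac{\sqrt{3595}}{10} + 3762170} = \sqrt{3762170 + \frac{\sqrt{3595}}{10}}$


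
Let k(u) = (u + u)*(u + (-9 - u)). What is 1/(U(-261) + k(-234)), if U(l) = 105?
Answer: 1/4317 ≈ 0.00023164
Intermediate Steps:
k(u) = -18*u (k(u) = (2*u)*(-9) = -18*u)
1/(U(-261) + k(-234)) = 1/(105 - 18*(-234)) = 1/(105 + 4212) = 1/4317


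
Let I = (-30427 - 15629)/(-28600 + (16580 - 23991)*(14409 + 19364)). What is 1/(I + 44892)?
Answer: 83440101/3745793029444 ≈ 2.2276e-5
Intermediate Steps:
I = 15352/83440101 (I = -46056/(-28600 - 7411*33773) = -46056/(-28600 - 250291703) = -46056/(-250320303) = -46056*(-1/250320303) = 15352/83440101 ≈ 0.00018399)
1/(I + 44892) = 1/(15352/83440101 + 44892) = 1/(3745793029444/83440101) = 83440101/3745793029444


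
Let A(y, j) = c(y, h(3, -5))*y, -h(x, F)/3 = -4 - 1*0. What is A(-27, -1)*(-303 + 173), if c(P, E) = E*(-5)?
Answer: -210600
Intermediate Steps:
h(x, F) = 12 (h(x, F) = -3*(-4 - 1*0) = -3*(-4 + 0) = -3*(-4) = 12)
c(P, E) = -5*E
A(y, j) = -60*y (A(y, j) = (-5*12)*y = -60*y)
A(-27, -1)*(-303 + 173) = (-60*(-27))*(-303 + 173) = 1620*(-130) = -210600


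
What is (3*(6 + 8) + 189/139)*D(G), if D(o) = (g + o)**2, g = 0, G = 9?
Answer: 488187/139 ≈ 3512.1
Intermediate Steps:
D(o) = o**2 (D(o) = (0 + o)**2 = o**2)
(3*(6 + 8) + 189/139)*D(G) = (3*(6 + 8) + 189/139)*9**2 = (3*14 + 189*(1/139))*81 = (42 + 189/139)*81 = (6027/139)*81 = 488187/139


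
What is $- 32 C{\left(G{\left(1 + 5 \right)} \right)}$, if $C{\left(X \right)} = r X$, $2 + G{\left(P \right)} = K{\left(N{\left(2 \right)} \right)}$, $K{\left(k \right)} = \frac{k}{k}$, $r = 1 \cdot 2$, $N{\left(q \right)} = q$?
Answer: $64$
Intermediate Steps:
$r = 2$
$K{\left(k \right)} = 1$
$G{\left(P \right)} = -1$ ($G{\left(P \right)} = -2 + 1 = -1$)
$C{\left(X \right)} = 2 X$
$- 32 C{\left(G{\left(1 + 5 \right)} \right)} = - 32 \cdot 2 \left(-1\right) = \left(-32\right) \left(-2\right) = 64$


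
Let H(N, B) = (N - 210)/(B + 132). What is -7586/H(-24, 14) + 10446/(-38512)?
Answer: 10662938077/2252952 ≈ 4732.9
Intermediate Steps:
H(N, B) = (-210 + N)/(132 + B)
-7586/H(-24, 14) + 10446/(-38512) = -7586*(132 + 14)/(-210 - 24) + 10446/(-38512) = -7586/(-234/146) + 10446*(-1/38512) = -7586/((1/146)*(-234)) - 5223/19256 = -7586/(-117/73) - 5223/19256 = -7586*(-73/117) - 5223/19256 = 553778/117 - 5223/19256 = 10662938077/2252952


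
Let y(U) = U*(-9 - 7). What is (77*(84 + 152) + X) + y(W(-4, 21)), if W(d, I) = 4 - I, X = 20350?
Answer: 38794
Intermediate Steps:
y(U) = -16*U (y(U) = U*(-16) = -16*U)
(77*(84 + 152) + X) + y(W(-4, 21)) = (77*(84 + 152) + 20350) - 16*(4 - 1*21) = (77*236 + 20350) - 16*(4 - 21) = (18172 + 20350) - 16*(-17) = 38522 + 272 = 38794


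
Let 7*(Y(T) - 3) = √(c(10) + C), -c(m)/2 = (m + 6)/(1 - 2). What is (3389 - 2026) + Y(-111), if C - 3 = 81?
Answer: 1366 + 2*√29/7 ≈ 1367.5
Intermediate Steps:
c(m) = 12 + 2*m (c(m) = -2*(m + 6)/(1 - 2) = -2*(6 + m)/(-1) = -2*(6 + m)*(-1) = -2*(-6 - m) = 12 + 2*m)
C = 84 (C = 3 + 81 = 84)
Y(T) = 3 + 2*√29/7 (Y(T) = 3 + √((12 + 2*10) + 84)/7 = 3 + √((12 + 20) + 84)/7 = 3 + √(32 + 84)/7 = 3 + √116/7 = 3 + (2*√29)/7 = 3 + 2*√29/7)
(3389 - 2026) + Y(-111) = (3389 - 2026) + (3 + 2*√29/7) = 1363 + (3 + 2*√29/7) = 1366 + 2*√29/7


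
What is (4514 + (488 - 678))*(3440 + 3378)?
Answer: 29481032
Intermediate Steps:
(4514 + (488 - 678))*(3440 + 3378) = (4514 - 190)*6818 = 4324*6818 = 29481032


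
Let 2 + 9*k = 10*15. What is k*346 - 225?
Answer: 49183/9 ≈ 5464.8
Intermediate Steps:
k = 148/9 (k = -2/9 + (10*15)/9 = -2/9 + (⅑)*150 = -2/9 + 50/3 = 148/9 ≈ 16.444)
k*346 - 225 = (148/9)*346 - 225 = 51208/9 - 225 = 49183/9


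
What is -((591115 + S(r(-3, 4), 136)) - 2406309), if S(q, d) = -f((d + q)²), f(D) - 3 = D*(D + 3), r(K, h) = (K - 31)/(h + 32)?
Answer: 35121571485085/104976 ≈ 3.3457e+8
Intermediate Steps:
r(K, h) = (-31 + K)/(32 + h)
f(D) = 3 + D*(3 + D) (f(D) = 3 + D*(D + 3) = 3 + D*(3 + D))
S(q, d) = -3 - (d + q)⁴ - 3*(d + q)² (S(q, d) = -(3 + ((d + q)²)² + 3*(d + q)²) = -(3 + (d + q)⁴ + 3*(d + q)²) = -3 - (d + q)⁴ - 3*(d + q)²)
-((591115 + S(r(-3, 4), 136)) - 2406309) = -((591115 + (-3 - (136 + (-31 - 3)/(32 + 4))⁴ - 3*(136 + (-31 - 3)/(32 + 4))²)) - 2406309) = -((591115 + (-3 - (136 - 34/36)⁴ - 3*(136 - 34/36)²)) - 2406309) = -((591115 + (-3 - (136 + (1/36)*(-34))⁴ - 3*(136 + (1/36)*(-34))²)) - 2406309) = -((591115 + (-3 - (136 - 17/18)⁴ - 3*(136 - 17/18)²)) - 2406309) = -((591115 + (-3 - (2431/18)⁴ - 3*(2431/18)²)) - 2406309) = -((591115 + (-3 - 1*34925275077121/104976 - 3*5909761/324)) - 2406309) = -((591115 + (-3 - 34925275077121/104976 - 5909761/108)) - 2406309) = -((591115 - 34931019679741/104976) - 2406309) = -(-34868966791501/104976 - 2406309) = -1*(-35121571485085/104976) = 35121571485085/104976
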